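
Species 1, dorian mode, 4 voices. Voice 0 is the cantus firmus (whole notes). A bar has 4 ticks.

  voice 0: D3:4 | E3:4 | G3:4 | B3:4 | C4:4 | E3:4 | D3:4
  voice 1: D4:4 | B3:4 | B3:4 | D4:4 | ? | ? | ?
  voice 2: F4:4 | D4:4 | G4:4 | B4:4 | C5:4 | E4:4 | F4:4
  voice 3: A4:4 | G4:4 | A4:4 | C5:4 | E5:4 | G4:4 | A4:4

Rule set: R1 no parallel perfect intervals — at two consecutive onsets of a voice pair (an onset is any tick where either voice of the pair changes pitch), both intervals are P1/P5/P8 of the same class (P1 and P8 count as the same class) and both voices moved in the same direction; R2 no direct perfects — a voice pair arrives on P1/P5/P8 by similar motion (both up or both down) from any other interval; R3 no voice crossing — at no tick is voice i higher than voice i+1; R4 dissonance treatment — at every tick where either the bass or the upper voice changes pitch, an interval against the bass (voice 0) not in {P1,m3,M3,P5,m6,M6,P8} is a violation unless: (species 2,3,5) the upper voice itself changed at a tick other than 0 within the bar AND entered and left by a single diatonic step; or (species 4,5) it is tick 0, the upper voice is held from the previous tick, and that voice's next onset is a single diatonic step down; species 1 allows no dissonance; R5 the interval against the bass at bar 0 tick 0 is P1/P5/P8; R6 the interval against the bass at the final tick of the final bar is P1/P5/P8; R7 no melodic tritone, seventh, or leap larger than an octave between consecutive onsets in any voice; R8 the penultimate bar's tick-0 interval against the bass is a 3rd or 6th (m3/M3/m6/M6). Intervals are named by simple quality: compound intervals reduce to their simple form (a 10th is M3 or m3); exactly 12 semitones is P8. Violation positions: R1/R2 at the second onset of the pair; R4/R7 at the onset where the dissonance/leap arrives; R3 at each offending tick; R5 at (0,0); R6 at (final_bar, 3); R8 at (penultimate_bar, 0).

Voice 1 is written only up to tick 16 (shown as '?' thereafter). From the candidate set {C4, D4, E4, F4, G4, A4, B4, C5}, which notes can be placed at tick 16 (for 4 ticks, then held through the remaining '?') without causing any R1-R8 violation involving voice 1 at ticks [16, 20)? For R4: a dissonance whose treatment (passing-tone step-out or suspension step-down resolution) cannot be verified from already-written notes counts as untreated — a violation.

{C4}

C4: legal
D4: violates R4
E4: violates R2
F4: violates R2,R4
G4: violates R2
A4: violates R2
B4: violates R4
C5: violates R2,R7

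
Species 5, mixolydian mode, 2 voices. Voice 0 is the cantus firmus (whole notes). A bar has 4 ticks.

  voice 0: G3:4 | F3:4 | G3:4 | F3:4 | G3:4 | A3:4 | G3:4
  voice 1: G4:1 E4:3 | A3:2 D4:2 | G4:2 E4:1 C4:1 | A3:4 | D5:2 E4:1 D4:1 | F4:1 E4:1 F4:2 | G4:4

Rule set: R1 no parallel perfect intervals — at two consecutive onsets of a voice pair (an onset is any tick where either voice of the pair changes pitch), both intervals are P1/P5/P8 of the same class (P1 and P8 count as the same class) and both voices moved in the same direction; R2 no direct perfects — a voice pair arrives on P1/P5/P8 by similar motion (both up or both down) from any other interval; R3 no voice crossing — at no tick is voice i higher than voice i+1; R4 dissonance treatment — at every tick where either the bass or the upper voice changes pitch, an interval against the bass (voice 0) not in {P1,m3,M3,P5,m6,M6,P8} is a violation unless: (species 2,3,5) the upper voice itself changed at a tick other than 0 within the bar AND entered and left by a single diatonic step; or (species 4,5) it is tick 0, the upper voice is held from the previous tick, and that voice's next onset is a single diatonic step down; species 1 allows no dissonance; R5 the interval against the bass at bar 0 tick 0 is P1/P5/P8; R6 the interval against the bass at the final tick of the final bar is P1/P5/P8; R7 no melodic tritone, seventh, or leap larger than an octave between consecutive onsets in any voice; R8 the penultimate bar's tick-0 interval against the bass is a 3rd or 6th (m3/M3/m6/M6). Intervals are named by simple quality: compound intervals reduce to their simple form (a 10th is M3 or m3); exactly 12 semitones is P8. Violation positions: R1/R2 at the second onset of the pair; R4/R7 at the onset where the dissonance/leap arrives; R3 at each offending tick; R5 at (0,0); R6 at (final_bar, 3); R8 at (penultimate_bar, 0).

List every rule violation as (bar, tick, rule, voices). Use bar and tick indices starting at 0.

(2, 0, R2, (0, 1))
(2, 3, R4, (0, 1))
(4, 0, R2, (0, 1))
(4, 0, R7, (1,))
(4, 2, R7, (1,))

bar 0: v0=G3 v1=G4 downbeat P8
bar 1: v0=F3 v1=A3 downbeat M3
bar 2: v0=G3 v1=G4 downbeat P8
bar 3: v0=F3 v1=A3 downbeat M3
bar 4: v0=G3 v1=D5 downbeat P5
bar 5: v0=A3 v1=F4 downbeat m6
bar 6: v0=G3 v1=G4 downbeat P8
  -> R2 @ bar 2 tick 0 v(0, 1): F3/D4 M6 -> G3/G4 P8 similar
  -> R4 @ bar 2 tick 3 v(0, 1): G3/C4 P4 untreated
  -> R2 @ bar 4 tick 0 v(0, 1): F3/A3 M3 -> G3/D5 P5 similar
  -> R7 @ bar 4 tick 0 v(1,): A3->D5 leap 17st
  -> R7 @ bar 4 tick 2 v(1,): D5->E4 leap 10st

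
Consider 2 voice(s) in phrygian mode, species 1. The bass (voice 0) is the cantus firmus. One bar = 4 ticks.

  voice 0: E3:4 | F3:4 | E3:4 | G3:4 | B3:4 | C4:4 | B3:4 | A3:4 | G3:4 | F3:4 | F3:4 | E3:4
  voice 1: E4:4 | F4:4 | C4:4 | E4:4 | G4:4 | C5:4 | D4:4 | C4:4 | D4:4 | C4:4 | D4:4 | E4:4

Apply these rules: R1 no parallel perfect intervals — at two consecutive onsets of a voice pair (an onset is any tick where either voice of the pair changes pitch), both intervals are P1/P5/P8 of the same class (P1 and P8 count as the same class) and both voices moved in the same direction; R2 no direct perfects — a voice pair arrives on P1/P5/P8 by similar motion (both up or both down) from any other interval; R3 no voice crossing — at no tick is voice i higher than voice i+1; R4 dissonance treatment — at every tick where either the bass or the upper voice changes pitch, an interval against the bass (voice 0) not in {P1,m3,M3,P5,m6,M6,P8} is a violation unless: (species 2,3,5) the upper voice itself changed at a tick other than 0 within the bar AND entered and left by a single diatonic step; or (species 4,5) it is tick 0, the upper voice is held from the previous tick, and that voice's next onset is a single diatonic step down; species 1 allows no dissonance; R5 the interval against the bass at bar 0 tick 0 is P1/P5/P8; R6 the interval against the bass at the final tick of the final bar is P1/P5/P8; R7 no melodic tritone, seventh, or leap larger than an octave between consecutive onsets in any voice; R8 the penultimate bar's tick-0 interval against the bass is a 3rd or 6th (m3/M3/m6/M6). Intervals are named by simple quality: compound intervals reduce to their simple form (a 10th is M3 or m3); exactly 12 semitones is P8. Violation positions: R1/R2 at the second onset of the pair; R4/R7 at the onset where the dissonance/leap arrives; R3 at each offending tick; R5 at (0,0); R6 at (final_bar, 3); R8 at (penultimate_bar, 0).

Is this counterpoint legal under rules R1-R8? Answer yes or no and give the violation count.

bar 0: v0=E3 v1=E4 (P8)
bar 1: v0=F3 v1=F4 (P8)
bar 2: v0=E3 v1=C4 (m6)
bar 3: v0=G3 v1=E4 (M6)
bar 4: v0=B3 v1=G4 (m6)
bar 5: v0=C4 v1=C5 (P8)
bar 6: v0=B3 v1=D4 (m3)
bar 7: v0=A3 v1=C4 (m3)
bar 8: v0=G3 v1=D4 (P5)
bar 9: v0=F3 v1=C4 (P5)
bar 10: v0=F3 v1=D4 (M6)
bar 11: v0=E3 v1=E4 (P8)
  R1 @ bar1.0: E3/E4 P8 -> F3/F4 P8 similar
  R2 @ bar5.0: B3/G4 m6 -> C4/C5 P8 similar
  R7 @ bar6.0: C5->D4 leap 10st
  R1 @ bar9.0: G3/D4 P5 -> F3/C4 P5 similar

No (4 violations)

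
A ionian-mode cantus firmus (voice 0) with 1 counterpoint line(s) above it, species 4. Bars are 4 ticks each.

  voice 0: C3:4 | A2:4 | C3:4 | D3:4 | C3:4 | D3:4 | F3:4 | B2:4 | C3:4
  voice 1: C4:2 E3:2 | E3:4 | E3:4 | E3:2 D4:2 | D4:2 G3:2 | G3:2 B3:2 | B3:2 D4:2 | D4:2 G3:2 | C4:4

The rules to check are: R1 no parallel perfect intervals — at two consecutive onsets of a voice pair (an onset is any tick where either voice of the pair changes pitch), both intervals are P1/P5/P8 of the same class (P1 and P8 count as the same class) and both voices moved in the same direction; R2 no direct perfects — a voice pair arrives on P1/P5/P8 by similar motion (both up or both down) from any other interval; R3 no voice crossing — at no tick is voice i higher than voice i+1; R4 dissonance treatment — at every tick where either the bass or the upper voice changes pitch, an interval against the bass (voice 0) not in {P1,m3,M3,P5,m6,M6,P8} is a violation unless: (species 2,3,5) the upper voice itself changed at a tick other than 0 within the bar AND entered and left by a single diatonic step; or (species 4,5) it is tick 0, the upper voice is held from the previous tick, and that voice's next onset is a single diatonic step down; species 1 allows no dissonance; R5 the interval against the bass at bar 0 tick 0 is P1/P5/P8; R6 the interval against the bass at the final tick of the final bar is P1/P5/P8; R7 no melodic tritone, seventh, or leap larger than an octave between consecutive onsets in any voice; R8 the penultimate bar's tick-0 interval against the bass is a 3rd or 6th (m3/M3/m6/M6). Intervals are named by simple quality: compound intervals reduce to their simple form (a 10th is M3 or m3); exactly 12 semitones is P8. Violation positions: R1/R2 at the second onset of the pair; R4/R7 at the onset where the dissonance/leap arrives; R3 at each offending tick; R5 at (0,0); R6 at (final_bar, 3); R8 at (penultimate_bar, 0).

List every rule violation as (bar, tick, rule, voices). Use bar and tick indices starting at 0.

(3, 0, R4, (0, 1))
(3, 2, R7, (1,))
(4, 0, R4, (0, 1))
(5, 0, R4, (0, 1))
(6, 0, R4, (0, 1))
(7, 0, R7, (0,))
(8, 0, R2, (0, 1))

bar 0: v0=C3 v1=C4 downbeat P8
bar 1: v0=A2 v1=E3 downbeat P5
bar 2: v0=C3 v1=E3 downbeat M3
bar 3: v0=D3 v1=E3 downbeat M2
bar 4: v0=C3 v1=D4 downbeat M2
bar 5: v0=D3 v1=G3 downbeat P4
bar 6: v0=F3 v1=B3 downbeat TT
bar 7: v0=B2 v1=D4 downbeat m3
bar 8: v0=C3 v1=C4 downbeat P8
  -> R4 @ bar 3 tick 0 v(0, 1): D3/E3 M2 untreated
  -> R7 @ bar 3 tick 2 v(1,): E3->D4 leap 10st
  -> R4 @ bar 4 tick 0 v(0, 1): C3/D4 M2 untreated
  -> R4 @ bar 5 tick 0 v(0, 1): D3/G3 P4 untreated
  -> R4 @ bar 6 tick 0 v(0, 1): F3/B3 TT untreated
  -> R7 @ bar 7 tick 0 v(0,): F3->B2 leap 6st
  -> R2 @ bar 8 tick 0 v(0, 1): B2/G3 m6 -> C3/C4 P8 similar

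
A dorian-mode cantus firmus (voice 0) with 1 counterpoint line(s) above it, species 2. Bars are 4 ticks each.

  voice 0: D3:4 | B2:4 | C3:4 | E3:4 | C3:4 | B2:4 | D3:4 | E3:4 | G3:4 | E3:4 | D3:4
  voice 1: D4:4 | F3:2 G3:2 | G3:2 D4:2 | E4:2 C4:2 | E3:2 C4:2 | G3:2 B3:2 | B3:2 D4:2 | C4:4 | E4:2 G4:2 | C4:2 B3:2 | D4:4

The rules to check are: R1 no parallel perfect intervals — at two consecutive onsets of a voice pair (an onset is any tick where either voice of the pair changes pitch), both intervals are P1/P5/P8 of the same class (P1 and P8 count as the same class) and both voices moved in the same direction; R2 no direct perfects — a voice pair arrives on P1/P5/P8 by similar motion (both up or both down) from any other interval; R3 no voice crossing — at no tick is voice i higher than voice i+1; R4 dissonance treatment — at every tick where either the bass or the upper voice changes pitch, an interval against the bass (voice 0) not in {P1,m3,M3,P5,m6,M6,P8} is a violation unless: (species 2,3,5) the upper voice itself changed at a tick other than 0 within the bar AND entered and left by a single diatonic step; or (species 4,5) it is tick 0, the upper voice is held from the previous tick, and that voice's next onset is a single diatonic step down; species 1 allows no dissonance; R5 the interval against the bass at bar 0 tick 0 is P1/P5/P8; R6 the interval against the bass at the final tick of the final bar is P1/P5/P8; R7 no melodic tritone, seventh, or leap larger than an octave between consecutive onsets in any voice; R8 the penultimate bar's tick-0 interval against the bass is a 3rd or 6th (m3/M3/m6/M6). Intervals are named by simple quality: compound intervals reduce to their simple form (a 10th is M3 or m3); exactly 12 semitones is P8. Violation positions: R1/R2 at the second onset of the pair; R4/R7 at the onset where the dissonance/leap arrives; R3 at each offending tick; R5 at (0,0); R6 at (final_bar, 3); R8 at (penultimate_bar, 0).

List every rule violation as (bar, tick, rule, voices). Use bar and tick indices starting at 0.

bar 0: v0=D3 v1=D4 downbeat P8
bar 1: v0=B2 v1=F3 downbeat TT
bar 2: v0=C3 v1=G3 downbeat P5
bar 3: v0=E3 v1=E4 downbeat P8
bar 4: v0=C3 v1=E3 downbeat M3
bar 5: v0=B2 v1=G3 downbeat m6
bar 6: v0=D3 v1=B3 downbeat M6
bar 7: v0=E3 v1=C4 downbeat m6
bar 8: v0=G3 v1=E4 downbeat M6
bar 9: v0=E3 v1=C4 downbeat m6
bar 10: v0=D3 v1=D4 downbeat P8
  -> R4 @ bar 1 tick 0 v(0, 1): B2/F3 TT untreated
  -> R4 @ bar 2 tick 2 v(0, 1): C3/D4 M2 untreated
  -> R2 @ bar 3 tick 0 v(0, 1): C3/D4 M2 -> E3/E4 P8 similar

(1, 0, R4, (0, 1))
(2, 2, R4, (0, 1))
(3, 0, R2, (0, 1))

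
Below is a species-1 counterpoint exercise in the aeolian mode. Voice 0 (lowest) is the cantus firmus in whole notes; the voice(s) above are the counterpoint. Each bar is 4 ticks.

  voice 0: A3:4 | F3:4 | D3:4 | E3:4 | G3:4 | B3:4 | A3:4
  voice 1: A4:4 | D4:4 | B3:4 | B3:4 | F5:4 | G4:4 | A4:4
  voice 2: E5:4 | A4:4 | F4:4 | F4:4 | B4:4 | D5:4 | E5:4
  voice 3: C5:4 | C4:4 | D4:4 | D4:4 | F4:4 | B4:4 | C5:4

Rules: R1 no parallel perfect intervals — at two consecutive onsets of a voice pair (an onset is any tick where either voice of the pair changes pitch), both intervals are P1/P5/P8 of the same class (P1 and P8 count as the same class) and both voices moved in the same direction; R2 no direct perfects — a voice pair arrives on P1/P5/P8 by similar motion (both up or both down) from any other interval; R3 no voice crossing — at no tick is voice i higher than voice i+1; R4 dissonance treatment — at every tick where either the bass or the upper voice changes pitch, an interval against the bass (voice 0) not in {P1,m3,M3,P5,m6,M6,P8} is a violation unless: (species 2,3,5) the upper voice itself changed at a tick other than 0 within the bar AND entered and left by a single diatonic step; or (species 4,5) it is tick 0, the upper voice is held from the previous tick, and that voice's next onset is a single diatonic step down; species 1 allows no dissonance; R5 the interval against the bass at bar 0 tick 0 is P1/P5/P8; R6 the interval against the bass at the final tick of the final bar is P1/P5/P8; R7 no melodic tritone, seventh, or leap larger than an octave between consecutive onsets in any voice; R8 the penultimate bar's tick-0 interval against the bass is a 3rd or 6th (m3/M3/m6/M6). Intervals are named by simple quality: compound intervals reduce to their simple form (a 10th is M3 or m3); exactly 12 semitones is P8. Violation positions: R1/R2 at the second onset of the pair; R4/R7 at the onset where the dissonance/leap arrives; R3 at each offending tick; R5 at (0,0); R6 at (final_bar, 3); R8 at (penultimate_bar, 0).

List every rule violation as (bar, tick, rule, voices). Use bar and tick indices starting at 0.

(0, 0, R3, (2, 3))
(0, 0, R5, (0, 3))
(0, 1, R3, (2, 3))
(0, 2, R3, (2, 3))
(0, 3, R3, (2, 3))
(1, 0, R1, (1, 2))
(1, 0, R2, (0, 3))
(1, 0, R3, (2, 3))
(1, 1, R3, (2, 3))
(1, 2, R3, (2, 3))
(1, 3, R3, (2, 3))
(2, 0, R3, (2, 3))
(2, 1, R3, (2, 3))
(2, 2, R3, (2, 3))
(2, 3, R3, (2, 3))
(3, 0, R3, (2, 3))
(3, 0, R4, (0, 2))
(3, 0, R4, (0, 3))
(3, 1, R3, (2, 3))
(3, 2, R3, (2, 3))
(3, 3, R3, (2, 3))
(4, 0, R2, (1, 3))
(4, 0, R3, (1, 2))
(4, 0, R3, (2, 3))
(4, 0, R4, (0, 1))
(4, 0, R4, (0, 3))
(4, 0, R7, (1,))
(4, 0, R7, (2,))
(4, 1, R3, (1, 2))
(4, 1, R3, (2, 3))
(4, 2, R3, (1, 2))
(4, 2, R3, (2, 3))
(4, 3, R3, (1, 2))
(4, 3, R3, (2, 3))
(5, 0, R2, (0, 3))
(5, 0, R3, (2, 3))
(5, 0, R7, (1,))
(5, 0, R7, (3,))
(5, 0, R8, (0, 3))
(5, 1, R3, (2, 3))
(5, 2, R3, (2, 3))
(5, 3, R3, (2, 3))
(6, 0, R1, (1, 2))
(6, 0, R3, (2, 3))
(6, 1, R3, (2, 3))
(6, 2, R3, (2, 3))
(6, 3, R3, (2, 3))
(6, 3, R6, (0, 3))

bar 0: v0=A3 v1=A4 v2=E5 v3=C5 downbeat m3
bar 1: v0=F3 v1=D4 v2=A4 v3=C4 downbeat P5
bar 2: v0=D3 v1=B3 v2=F4 v3=D4 downbeat P8
bar 3: v0=E3 v1=B3 v2=F4 v3=D4 downbeat m7
bar 4: v0=G3 v1=F5 v2=B4 v3=F4 downbeat m7
bar 5: v0=B3 v1=G4 v2=D5 v3=B4 downbeat P8
bar 6: v0=A3 v1=A4 v2=E5 v3=C5 downbeat m3
  -> R3 @ bar 0 tick 0 v(2, 3): E5 above C5
  -> R5 @ bar 0 tick 0 v(0, 3): opens on m3
  -> R3 @ bar 0 tick 1 v(2, 3): E5 above C5
  -> R3 @ bar 0 tick 2 v(2, 3): E5 above C5
  -> R3 @ bar 0 tick 3 v(2, 3): E5 above C5
  -> R1 @ bar 1 tick 0 v(1, 2): A4/E5 P5 -> D4/A4 P5 similar
  -> R2 @ bar 1 tick 0 v(0, 3): A3/C5 m3 -> F3/C4 P5 similar
  -> R3 @ bar 1 tick 0 v(2, 3): A4 above C4
  -> R3 @ bar 1 tick 1 v(2, 3): A4 above C4
  -> R3 @ bar 1 tick 2 v(2, 3): A4 above C4
  -> R3 @ bar 1 tick 3 v(2, 3): A4 above C4
  -> R3 @ bar 2 tick 0 v(2, 3): F4 above D4
  -> R3 @ bar 2 tick 1 v(2, 3): F4 above D4
  -> R3 @ bar 2 tick 2 v(2, 3): F4 above D4
  -> R3 @ bar 2 tick 3 v(2, 3): F4 above D4
  -> R3 @ bar 3 tick 0 v(2, 3): F4 above D4
  -> R4 @ bar 3 tick 0 v(0, 2): E3/F4 m2 untreated
  -> R4 @ bar 3 tick 0 v(0, 3): E3/D4 m7 untreated
  -> R3 @ bar 3 tick 1 v(2, 3): F4 above D4
  -> R3 @ bar 3 tick 2 v(2, 3): F4 above D4
  -> R3 @ bar 3 tick 3 v(2, 3): F4 above D4
  -> R2 @ bar 4 tick 0 v(1, 3): B3/D4 m3 -> F5/F4 P8 similar
  -> R3 @ bar 4 tick 0 v(1, 2): F5 above B4
  -> R3 @ bar 4 tick 0 v(2, 3): B4 above F4
  -> R4 @ bar 4 tick 0 v(0, 1): G3/F5 m7 untreated
  -> R4 @ bar 4 tick 0 v(0, 3): G3/F4 m7 untreated
  -> R7 @ bar 4 tick 0 v(1,): B3->F5 leap 18st
  -> R7 @ bar 4 tick 0 v(2,): F4->B4 leap 6st
  -> R3 @ bar 4 tick 1 v(1, 2): F5 above B4
  -> R3 @ bar 4 tick 1 v(2, 3): B4 above F4
  -> R3 @ bar 4 tick 2 v(1, 2): F5 above B4
  -> R3 @ bar 4 tick 2 v(2, 3): B4 above F4
  -> R3 @ bar 4 tick 3 v(1, 2): F5 above B4
  -> R3 @ bar 4 tick 3 v(2, 3): B4 above F4
  -> R2 @ bar 5 tick 0 v(0, 3): G3/F4 m7 -> B3/B4 P8 similar
  -> R3 @ bar 5 tick 0 v(2, 3): D5 above B4
  -> R7 @ bar 5 tick 0 v(1,): F5->G4 leap 10st
  -> R7 @ bar 5 tick 0 v(3,): F4->B4 leap 6st
  -> R8 @ bar 5 tick 0 v(0, 3): penult P8 not 3rd/6th
  -> R3 @ bar 5 tick 1 v(2, 3): D5 above B4
  -> R3 @ bar 5 tick 2 v(2, 3): D5 above B4
  -> R3 @ bar 5 tick 3 v(2, 3): D5 above B4
  -> R1 @ bar 6 tick 0 v(1, 2): G4/D5 P5 -> A4/E5 P5 similar
  -> R3 @ bar 6 tick 0 v(2, 3): E5 above C5
  -> R3 @ bar 6 tick 1 v(2, 3): E5 above C5
  -> R3 @ bar 6 tick 2 v(2, 3): E5 above C5
  -> R3 @ bar 6 tick 3 v(2, 3): E5 above C5
  -> R6 @ bar 6 tick 3 v(0, 3): closes on m3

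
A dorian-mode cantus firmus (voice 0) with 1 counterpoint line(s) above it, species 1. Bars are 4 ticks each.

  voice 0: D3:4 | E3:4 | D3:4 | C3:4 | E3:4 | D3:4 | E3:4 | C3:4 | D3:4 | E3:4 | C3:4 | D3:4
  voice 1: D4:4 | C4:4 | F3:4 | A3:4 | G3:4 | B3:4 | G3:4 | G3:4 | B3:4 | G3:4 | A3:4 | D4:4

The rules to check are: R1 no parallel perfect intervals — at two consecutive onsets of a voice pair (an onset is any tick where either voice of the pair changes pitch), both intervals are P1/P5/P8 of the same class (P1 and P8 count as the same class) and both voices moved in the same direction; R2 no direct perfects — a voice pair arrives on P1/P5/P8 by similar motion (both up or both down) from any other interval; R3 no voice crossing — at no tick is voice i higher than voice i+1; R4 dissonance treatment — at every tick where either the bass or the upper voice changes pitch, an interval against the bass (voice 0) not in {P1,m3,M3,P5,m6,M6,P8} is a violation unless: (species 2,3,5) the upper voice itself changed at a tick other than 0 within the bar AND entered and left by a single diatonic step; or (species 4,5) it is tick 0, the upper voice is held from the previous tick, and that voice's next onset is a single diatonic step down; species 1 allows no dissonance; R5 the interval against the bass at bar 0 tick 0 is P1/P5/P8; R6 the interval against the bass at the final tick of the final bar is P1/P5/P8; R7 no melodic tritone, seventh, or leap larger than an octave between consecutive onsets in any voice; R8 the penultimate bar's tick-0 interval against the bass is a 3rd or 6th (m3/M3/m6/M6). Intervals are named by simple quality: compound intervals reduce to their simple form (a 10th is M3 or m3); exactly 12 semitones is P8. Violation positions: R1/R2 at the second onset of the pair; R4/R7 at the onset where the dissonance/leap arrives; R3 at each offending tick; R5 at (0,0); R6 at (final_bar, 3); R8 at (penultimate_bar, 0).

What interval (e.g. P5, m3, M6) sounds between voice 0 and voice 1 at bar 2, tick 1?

m3

voice 0=D3 voice 1=F3 -> m3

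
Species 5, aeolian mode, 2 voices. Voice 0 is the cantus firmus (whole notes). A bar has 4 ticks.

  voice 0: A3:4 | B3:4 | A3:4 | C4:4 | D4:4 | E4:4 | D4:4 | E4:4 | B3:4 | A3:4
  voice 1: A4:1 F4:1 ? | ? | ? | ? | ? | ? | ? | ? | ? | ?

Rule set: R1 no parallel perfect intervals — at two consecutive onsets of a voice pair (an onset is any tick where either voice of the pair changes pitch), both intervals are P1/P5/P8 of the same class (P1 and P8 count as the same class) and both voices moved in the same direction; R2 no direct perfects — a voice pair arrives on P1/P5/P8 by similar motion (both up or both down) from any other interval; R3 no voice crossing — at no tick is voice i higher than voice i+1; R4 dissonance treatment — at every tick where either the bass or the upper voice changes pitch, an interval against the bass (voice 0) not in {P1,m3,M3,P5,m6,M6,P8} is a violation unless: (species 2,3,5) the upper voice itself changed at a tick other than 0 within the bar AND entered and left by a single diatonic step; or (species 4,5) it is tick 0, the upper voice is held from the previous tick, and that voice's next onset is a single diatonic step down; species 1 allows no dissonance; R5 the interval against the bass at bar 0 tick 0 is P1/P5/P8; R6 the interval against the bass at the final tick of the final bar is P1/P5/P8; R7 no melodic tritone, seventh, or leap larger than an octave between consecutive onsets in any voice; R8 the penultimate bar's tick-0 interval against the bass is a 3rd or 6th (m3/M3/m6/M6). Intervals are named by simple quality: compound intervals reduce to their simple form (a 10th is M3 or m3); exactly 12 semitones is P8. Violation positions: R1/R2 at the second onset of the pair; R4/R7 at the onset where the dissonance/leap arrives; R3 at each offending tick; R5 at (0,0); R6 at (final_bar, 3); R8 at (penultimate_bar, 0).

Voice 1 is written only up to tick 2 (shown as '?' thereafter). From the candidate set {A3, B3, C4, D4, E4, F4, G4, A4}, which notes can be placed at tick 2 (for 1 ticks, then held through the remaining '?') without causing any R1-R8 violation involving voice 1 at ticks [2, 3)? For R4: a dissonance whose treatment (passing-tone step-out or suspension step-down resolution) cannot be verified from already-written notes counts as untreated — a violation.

A3: legal
B3: violates R4,R7
C4: legal
D4: violates R4
E4: legal
F4: legal
G4: violates R4
A4: legal

{A3, A4, C4, E4, F4}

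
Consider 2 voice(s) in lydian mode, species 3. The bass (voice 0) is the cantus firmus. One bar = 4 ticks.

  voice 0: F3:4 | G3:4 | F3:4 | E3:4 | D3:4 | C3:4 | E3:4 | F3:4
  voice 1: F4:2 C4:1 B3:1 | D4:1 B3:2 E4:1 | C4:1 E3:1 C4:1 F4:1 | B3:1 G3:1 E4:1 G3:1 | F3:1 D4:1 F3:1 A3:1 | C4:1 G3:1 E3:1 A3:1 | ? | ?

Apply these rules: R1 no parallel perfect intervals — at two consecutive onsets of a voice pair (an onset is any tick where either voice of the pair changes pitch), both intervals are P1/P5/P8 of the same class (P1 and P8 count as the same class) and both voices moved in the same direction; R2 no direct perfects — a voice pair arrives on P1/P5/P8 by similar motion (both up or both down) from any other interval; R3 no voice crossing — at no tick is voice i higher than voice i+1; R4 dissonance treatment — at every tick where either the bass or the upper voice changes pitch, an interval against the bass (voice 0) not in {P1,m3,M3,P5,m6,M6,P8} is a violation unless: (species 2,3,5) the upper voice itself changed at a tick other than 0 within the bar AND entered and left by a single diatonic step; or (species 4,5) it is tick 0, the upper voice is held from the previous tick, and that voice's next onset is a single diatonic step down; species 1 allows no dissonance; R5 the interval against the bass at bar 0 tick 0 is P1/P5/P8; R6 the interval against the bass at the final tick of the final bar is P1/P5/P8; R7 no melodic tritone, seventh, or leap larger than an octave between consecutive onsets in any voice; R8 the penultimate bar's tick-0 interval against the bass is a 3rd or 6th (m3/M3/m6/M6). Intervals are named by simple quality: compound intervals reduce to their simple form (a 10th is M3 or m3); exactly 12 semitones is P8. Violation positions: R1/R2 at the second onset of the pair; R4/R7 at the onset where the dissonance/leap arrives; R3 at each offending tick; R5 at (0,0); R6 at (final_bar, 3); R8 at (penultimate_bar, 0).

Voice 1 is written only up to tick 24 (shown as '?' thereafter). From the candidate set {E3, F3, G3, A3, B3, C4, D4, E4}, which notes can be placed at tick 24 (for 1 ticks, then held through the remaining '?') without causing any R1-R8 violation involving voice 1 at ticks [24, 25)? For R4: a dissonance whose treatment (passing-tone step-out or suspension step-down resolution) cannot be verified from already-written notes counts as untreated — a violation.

{C4, G3}

E3: violates R8
F3: violates R4,R8
G3: legal
A3: violates R4,R8
B3: violates R2,R8
C4: legal
D4: violates R4,R8
E4: violates R2,R8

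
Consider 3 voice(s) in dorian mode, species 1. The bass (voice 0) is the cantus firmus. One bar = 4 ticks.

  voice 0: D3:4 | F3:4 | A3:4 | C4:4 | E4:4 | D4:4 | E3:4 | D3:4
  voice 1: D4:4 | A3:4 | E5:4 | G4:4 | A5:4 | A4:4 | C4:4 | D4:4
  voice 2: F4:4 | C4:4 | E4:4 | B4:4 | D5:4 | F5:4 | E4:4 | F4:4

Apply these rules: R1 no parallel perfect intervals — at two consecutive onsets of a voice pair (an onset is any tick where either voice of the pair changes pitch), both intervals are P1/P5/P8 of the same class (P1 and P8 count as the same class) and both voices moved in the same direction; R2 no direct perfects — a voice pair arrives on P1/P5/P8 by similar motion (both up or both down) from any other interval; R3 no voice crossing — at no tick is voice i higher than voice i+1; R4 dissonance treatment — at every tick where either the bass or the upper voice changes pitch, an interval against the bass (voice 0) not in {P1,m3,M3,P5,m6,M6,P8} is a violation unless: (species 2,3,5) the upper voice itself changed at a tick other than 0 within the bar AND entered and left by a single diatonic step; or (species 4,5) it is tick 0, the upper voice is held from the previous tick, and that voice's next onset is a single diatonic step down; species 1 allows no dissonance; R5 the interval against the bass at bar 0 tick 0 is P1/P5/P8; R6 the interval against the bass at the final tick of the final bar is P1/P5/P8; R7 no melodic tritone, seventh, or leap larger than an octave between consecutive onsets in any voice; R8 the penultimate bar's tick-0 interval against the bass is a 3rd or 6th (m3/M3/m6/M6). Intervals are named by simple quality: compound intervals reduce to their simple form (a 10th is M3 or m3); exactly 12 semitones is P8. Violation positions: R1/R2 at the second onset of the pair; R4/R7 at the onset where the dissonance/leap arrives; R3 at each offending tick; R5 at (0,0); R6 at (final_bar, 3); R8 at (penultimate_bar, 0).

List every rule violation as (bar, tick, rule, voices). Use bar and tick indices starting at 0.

bar 0: v0=D3 v1=D4 v2=F4 downbeat m3
bar 1: v0=F3 v1=A3 v2=C4 downbeat P5
bar 2: v0=A3 v1=E5 v2=E4 downbeat P5
bar 3: v0=C4 v1=G4 v2=B4 downbeat M7
bar 4: v0=E4 v1=A5 v2=D5 downbeat m7
bar 5: v0=D4 v1=A4 v2=F5 downbeat m3
bar 6: v0=E3 v1=C4 v2=E4 downbeat P8
bar 7: v0=D3 v1=D4 v2=F4 downbeat m3
  -> R5 @ bar 0 tick 0 v(0, 2): opens on m3
  -> R1 @ bar 2 tick 0 v(0, 2): F3/C4 P5 -> A3/E4 P5 similar
  -> R2 @ bar 2 tick 0 v(0, 1): F3/A3 M3 -> A3/E5 P5 similar
  -> R2 @ bar 2 tick 0 v(1, 2): A3/C4 m3 -> E5/E4 P8 similar
  -> R3 @ bar 2 tick 0 v(1, 2): E5 above E4
  -> R7 @ bar 2 tick 0 v(1,): A3->E5 leap 19st
  -> R3 @ bar 2 tick 1 v(1, 2): E5 above E4
  -> R3 @ bar 2 tick 2 v(1, 2): E5 above E4
  -> R3 @ bar 2 tick 3 v(1, 2): E5 above E4
  -> R4 @ bar 3 tick 0 v(0, 2): C4/B4 M7 untreated
  -> R2 @ bar 4 tick 0 v(1, 2): G4/B4 M3 -> A5/D5 P5 similar
  -> R3 @ bar 4 tick 0 v(1, 2): A5 above D5
  -> R4 @ bar 4 tick 0 v(0, 1): E4/A5 P4 untreated
  -> R4 @ bar 4 tick 0 v(0, 2): E4/D5 m7 untreated
  -> R7 @ bar 4 tick 0 v(1,): G4->A5 leap 14st
  -> R3 @ bar 4 tick 1 v(1, 2): A5 above D5
  -> R3 @ bar 4 tick 2 v(1, 2): A5 above D5
  -> R3 @ bar 4 tick 3 v(1, 2): A5 above D5
  -> R2 @ bar 5 tick 0 v(0, 1): E4/A5 P4 -> D4/A4 P5 similar
  -> R2 @ bar 6 tick 0 v(0, 2): D4/F5 m3 -> E3/E4 P8 similar
  -> R7 @ bar 6 tick 0 v(0,): D4->E3 leap 10st
  -> R7 @ bar 6 tick 0 v(2,): F5->E4 leap 13st
  -> R8 @ bar 6 tick 0 v(0, 2): penult P8 not 3rd/6th
  -> R6 @ bar 7 tick 3 v(0, 2): closes on m3

(0, 0, R5, (0, 2))
(2, 0, R1, (0, 2))
(2, 0, R2, (0, 1))
(2, 0, R2, (1, 2))
(2, 0, R3, (1, 2))
(2, 0, R7, (1,))
(2, 1, R3, (1, 2))
(2, 2, R3, (1, 2))
(2, 3, R3, (1, 2))
(3, 0, R4, (0, 2))
(4, 0, R2, (1, 2))
(4, 0, R3, (1, 2))
(4, 0, R4, (0, 1))
(4, 0, R4, (0, 2))
(4, 0, R7, (1,))
(4, 1, R3, (1, 2))
(4, 2, R3, (1, 2))
(4, 3, R3, (1, 2))
(5, 0, R2, (0, 1))
(6, 0, R2, (0, 2))
(6, 0, R7, (0,))
(6, 0, R7, (2,))
(6, 0, R8, (0, 2))
(7, 3, R6, (0, 2))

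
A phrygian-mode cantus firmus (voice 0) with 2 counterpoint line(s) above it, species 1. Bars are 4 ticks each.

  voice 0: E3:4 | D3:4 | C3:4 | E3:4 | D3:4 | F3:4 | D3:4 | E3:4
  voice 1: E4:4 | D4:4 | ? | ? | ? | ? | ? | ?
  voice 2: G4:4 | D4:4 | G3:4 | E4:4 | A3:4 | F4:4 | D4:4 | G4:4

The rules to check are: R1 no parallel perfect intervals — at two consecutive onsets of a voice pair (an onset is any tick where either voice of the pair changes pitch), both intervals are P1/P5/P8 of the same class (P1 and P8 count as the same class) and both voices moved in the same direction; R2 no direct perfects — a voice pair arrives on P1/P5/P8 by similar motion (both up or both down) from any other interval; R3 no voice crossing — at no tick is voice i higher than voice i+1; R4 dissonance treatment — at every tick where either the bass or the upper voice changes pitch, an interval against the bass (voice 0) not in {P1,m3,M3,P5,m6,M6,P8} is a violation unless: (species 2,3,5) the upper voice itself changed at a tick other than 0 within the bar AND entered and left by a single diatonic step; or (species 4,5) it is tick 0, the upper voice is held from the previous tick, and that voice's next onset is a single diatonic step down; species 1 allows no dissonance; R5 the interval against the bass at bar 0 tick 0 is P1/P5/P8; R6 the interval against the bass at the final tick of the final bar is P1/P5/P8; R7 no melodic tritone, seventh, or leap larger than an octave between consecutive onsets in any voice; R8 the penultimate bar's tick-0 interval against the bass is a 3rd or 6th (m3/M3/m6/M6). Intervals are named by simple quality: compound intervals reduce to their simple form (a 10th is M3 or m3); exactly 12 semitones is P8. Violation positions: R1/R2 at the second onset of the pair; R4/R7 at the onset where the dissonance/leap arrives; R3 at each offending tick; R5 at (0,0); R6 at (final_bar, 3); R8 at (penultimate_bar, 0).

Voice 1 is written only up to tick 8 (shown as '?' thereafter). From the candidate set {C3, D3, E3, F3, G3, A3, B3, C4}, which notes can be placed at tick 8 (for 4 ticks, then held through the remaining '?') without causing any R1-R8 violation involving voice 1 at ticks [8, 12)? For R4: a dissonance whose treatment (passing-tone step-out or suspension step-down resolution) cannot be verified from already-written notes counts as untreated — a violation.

{}

C3: violates R1,R2,R7
D3: violates R4
E3: violates R7
F3: violates R4
G3: violates R1,R2
A3: violates R3
B3: violates R3,R4
C4: violates R1,R3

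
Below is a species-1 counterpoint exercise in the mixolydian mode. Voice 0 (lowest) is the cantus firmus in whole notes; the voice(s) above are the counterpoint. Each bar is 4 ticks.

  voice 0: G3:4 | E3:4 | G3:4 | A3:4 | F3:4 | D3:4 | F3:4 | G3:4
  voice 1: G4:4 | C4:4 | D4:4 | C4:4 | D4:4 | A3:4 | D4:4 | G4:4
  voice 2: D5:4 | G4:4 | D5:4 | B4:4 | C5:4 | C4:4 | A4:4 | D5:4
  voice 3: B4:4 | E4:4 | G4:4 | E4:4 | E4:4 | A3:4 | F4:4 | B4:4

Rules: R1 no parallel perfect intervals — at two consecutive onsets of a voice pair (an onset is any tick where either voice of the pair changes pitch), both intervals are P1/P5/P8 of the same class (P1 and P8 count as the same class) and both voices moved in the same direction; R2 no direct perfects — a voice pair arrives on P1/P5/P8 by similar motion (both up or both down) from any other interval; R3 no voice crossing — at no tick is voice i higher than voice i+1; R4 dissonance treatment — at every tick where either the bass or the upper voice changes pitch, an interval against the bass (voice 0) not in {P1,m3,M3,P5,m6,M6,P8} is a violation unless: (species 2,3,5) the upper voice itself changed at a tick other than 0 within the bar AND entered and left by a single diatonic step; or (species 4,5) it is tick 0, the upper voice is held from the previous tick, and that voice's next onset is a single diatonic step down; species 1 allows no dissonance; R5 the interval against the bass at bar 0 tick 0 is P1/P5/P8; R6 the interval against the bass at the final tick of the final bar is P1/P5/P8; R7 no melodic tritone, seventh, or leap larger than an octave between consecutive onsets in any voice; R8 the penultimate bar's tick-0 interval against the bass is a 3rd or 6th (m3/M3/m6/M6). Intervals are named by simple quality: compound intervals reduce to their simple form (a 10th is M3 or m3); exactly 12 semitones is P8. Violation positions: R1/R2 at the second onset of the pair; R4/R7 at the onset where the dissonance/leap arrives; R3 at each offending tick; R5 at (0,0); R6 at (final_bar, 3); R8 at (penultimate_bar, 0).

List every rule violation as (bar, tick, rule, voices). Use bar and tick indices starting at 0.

bar 0: v0=G3 v1=G4 v2=D5 v3=B4 downbeat M3
bar 1: v0=E3 v1=C4 v2=G4 v3=E4 downbeat P8
bar 2: v0=G3 v1=D4 v2=D5 v3=G4 downbeat P8
bar 3: v0=A3 v1=C4 v2=B4 v3=E4 downbeat P5
bar 4: v0=F3 v1=D4 v2=C5 v3=E4 downbeat M7
bar 5: v0=D3 v1=A3 v2=C4 v3=A3 downbeat P5
bar 6: v0=F3 v1=D4 v2=A4 v3=F4 downbeat P8
bar 7: v0=G3 v1=G4 v2=D5 v3=B4 downbeat M3
  -> R3 @ bar 0 tick 0 v(2, 3): D5 above B4
  -> R5 @ bar 0 tick 0 v(0, 3): opens on M3
  -> R3 @ bar 0 tick 1 v(2, 3): D5 above B4
  -> R3 @ bar 0 tick 2 v(2, 3): D5 above B4
  -> R3 @ bar 0 tick 3 v(2, 3): D5 above B4
  -> R1 @ bar 1 tick 0 v(1, 2): G4/D5 P5 -> C4/G4 P5 similar
  -> R2 @ bar 1 tick 0 v(0, 3): G3/B4 M3 -> E3/E4 P8 similar
  -> R3 @ bar 1 tick 0 v(2, 3): G4 above E4
  -> R3 @ bar 1 tick 1 v(2, 3): G4 above E4
  -> R3 @ bar 1 tick 2 v(2, 3): G4 above E4
  -> R3 @ bar 1 tick 3 v(2, 3): G4 above E4
  -> R1 @ bar 2 tick 0 v(0, 3): E3/E4 P8 -> G3/G4 P8 similar
  -> R2 @ bar 2 tick 0 v(0, 1): E3/C4 m6 -> G3/D4 P5 similar
  -> R2 @ bar 2 tick 0 v(0, 2): E3/G4 m3 -> G3/D5 P5 similar
  -> R2 @ bar 2 tick 0 v(1, 2): C4/G4 P5 -> D4/D5 P8 similar
  -> R2 @ bar 2 tick 0 v(2, 3): G4/E4 m3 -> D5/G4 P5 similar
  -> R3 @ bar 2 tick 0 v(2, 3): D5 above G4
  -> R3 @ bar 2 tick 1 v(2, 3): D5 above G4
  -> R3 @ bar 2 tick 2 v(2, 3): D5 above G4
  -> R3 @ bar 2 tick 3 v(2, 3): D5 above G4
  -> R1 @ bar 3 tick 0 v(2, 3): D5/G4 P5 -> B4/E4 P5 similar
  -> R3 @ bar 3 tick 0 v(2, 3): B4 above E4
  -> R4 @ bar 3 tick 0 v(0, 2): A3/B4 M2 untreated
  -> R3 @ bar 3 tick 1 v(2, 3): B4 above E4
  -> R3 @ bar 3 tick 2 v(2, 3): B4 above E4
  -> R3 @ bar 3 tick 3 v(2, 3): B4 above E4
  -> R3 @ bar 4 tick 0 v(2, 3): C5 above E4
  -> R4 @ bar 4 tick 0 v(0, 3): F3/E4 M7 untreated
  -> R3 @ bar 4 tick 1 v(2, 3): C5 above E4
  -> R3 @ bar 4 tick 2 v(2, 3): C5 above E4
  -> R3 @ bar 4 tick 3 v(2, 3): C5 above E4
  -> R2 @ bar 5 tick 0 v(0, 1): F3/D4 M6 -> D3/A3 P5 similar
  -> R2 @ bar 5 tick 0 v(0, 3): F3/E4 M7 -> D3/A3 P5 similar
  -> R2 @ bar 5 tick 0 v(1, 3): D4/E4 M2 -> A3/A3 P1 similar
  -> R3 @ bar 5 tick 0 v(2, 3): C4 above A3
  -> R4 @ bar 5 tick 0 v(0, 2): D3/C4 m7 untreated
  -> R3 @ bar 5 tick 1 v(2, 3): C4 above A3
  -> R3 @ bar 5 tick 2 v(2, 3): C4 above A3
  -> R3 @ bar 5 tick 3 v(2, 3): C4 above A3
  -> R2 @ bar 6 tick 0 v(0, 3): D3/A3 P5 -> F3/F4 P8 similar
  -> R2 @ bar 6 tick 0 v(1, 2): A3/C4 m3 -> D4/A4 P5 similar
  -> R3 @ bar 6 tick 0 v(2, 3): A4 above F4
  -> R8 @ bar 6 tick 0 v(0, 3): penult P8 not 3rd/6th
  -> R3 @ bar 6 tick 1 v(2, 3): A4 above F4
  -> R3 @ bar 6 tick 2 v(2, 3): A4 above F4
  -> R3 @ bar 6 tick 3 v(2, 3): A4 above F4
  -> R1 @ bar 7 tick 0 v(1, 2): D4/A4 P5 -> G4/D5 P5 similar
  -> R2 @ bar 7 tick 0 v(0, 1): F3/D4 M6 -> G3/G4 P8 similar
  -> R2 @ bar 7 tick 0 v(0, 2): F3/A4 M3 -> G3/D5 P5 similar
  -> R3 @ bar 7 tick 0 v(2, 3): D5 above B4
  -> R7 @ bar 7 tick 0 v(3,): F4->B4 leap 6st
  -> R3 @ bar 7 tick 1 v(2, 3): D5 above B4
  -> R3 @ bar 7 tick 2 v(2, 3): D5 above B4
  -> R3 @ bar 7 tick 3 v(2, 3): D5 above B4
  -> R6 @ bar 7 tick 3 v(0, 3): closes on M3

(0, 0, R3, (2, 3))
(0, 0, R5, (0, 3))
(0, 1, R3, (2, 3))
(0, 2, R3, (2, 3))
(0, 3, R3, (2, 3))
(1, 0, R1, (1, 2))
(1, 0, R2, (0, 3))
(1, 0, R3, (2, 3))
(1, 1, R3, (2, 3))
(1, 2, R3, (2, 3))
(1, 3, R3, (2, 3))
(2, 0, R1, (0, 3))
(2, 0, R2, (0, 1))
(2, 0, R2, (0, 2))
(2, 0, R2, (1, 2))
(2, 0, R2, (2, 3))
(2, 0, R3, (2, 3))
(2, 1, R3, (2, 3))
(2, 2, R3, (2, 3))
(2, 3, R3, (2, 3))
(3, 0, R1, (2, 3))
(3, 0, R3, (2, 3))
(3, 0, R4, (0, 2))
(3, 1, R3, (2, 3))
(3, 2, R3, (2, 3))
(3, 3, R3, (2, 3))
(4, 0, R3, (2, 3))
(4, 0, R4, (0, 3))
(4, 1, R3, (2, 3))
(4, 2, R3, (2, 3))
(4, 3, R3, (2, 3))
(5, 0, R2, (0, 1))
(5, 0, R2, (0, 3))
(5, 0, R2, (1, 3))
(5, 0, R3, (2, 3))
(5, 0, R4, (0, 2))
(5, 1, R3, (2, 3))
(5, 2, R3, (2, 3))
(5, 3, R3, (2, 3))
(6, 0, R2, (0, 3))
(6, 0, R2, (1, 2))
(6, 0, R3, (2, 3))
(6, 0, R8, (0, 3))
(6, 1, R3, (2, 3))
(6, 2, R3, (2, 3))
(6, 3, R3, (2, 3))
(7, 0, R1, (1, 2))
(7, 0, R2, (0, 1))
(7, 0, R2, (0, 2))
(7, 0, R3, (2, 3))
(7, 0, R7, (3,))
(7, 1, R3, (2, 3))
(7, 2, R3, (2, 3))
(7, 3, R3, (2, 3))
(7, 3, R6, (0, 3))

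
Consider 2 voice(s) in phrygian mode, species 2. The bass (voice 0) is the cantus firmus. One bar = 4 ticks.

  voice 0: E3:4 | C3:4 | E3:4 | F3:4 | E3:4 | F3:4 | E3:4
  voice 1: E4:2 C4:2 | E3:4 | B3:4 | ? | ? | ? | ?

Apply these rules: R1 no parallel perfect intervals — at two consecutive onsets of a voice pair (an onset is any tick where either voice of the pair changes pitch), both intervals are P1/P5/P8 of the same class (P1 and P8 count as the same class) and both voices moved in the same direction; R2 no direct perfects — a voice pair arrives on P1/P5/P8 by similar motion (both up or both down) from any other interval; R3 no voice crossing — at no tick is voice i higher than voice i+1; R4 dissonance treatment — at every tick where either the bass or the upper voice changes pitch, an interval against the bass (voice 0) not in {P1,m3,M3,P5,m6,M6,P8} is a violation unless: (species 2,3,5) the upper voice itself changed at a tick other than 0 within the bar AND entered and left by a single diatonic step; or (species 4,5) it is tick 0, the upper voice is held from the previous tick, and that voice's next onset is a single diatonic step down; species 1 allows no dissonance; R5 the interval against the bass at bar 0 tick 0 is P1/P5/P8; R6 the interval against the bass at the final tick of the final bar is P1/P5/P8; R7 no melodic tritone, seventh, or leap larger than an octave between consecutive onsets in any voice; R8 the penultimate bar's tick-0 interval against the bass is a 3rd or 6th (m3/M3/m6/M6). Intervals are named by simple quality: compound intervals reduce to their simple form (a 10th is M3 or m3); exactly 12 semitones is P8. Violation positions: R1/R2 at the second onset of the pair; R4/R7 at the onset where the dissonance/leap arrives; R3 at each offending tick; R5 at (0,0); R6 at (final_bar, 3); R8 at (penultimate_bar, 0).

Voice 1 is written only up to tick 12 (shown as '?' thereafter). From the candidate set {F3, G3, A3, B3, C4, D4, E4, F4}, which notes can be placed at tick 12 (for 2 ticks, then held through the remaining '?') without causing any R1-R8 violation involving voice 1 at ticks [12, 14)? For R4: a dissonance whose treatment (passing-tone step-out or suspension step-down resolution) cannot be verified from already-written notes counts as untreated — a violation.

{A3, D4}

F3: violates R7
G3: violates R4
A3: legal
B3: violates R4
C4: violates R1
D4: legal
E4: violates R4
F4: violates R2,R7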